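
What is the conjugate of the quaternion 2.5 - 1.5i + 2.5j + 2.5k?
2.5 + 1.5i - 2.5j - 2.5k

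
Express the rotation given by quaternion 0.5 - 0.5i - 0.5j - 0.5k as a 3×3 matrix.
[[0, 1, 0], [0, 0, 1], [1, 0, 0]]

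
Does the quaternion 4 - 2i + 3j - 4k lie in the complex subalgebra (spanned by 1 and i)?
No. The quaternion 4 - 2i + 3j - 4k has j-coefficient y = 3 and k-coefficient z = -4, not both zero, so it does not lie in the complex subalgebra spanned by 1 and i.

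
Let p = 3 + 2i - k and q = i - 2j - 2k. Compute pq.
-4 + i - 3j - 10k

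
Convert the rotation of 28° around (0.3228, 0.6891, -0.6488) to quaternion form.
0.9703 + 0.0781i + 0.1667j - 0.157k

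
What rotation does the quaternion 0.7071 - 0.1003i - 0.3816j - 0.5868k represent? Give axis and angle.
axis = (-0.1418, -0.5397, -0.8298), θ = π/2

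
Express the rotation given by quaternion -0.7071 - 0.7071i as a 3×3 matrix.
[[1, 0, 0], [0, 0, -1], [0, 1, 0]]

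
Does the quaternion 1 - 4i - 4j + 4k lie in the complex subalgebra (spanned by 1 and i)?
No. The quaternion 1 - 4i - 4j + 4k has j-coefficient y = -4 and k-coefficient z = 4, not both zero, so it does not lie in the complex subalgebra spanned by 1 and i.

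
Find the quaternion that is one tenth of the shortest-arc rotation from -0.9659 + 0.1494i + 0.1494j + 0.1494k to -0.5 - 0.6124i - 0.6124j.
-0.986 + 0.0612i + 0.0612j + 0.1423k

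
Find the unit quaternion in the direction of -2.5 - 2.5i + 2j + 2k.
-0.5522 - 0.5522i + 0.4417j + 0.4417k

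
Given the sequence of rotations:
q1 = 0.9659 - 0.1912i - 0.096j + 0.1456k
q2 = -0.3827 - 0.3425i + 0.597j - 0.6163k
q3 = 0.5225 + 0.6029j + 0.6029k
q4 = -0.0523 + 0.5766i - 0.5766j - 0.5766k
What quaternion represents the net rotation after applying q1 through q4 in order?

q2 · q1 = -0.2881 - 0.2299i + 0.7811j - 0.504k
q3 · q2 · q1 = -0.3176 - 0.8949i + 0.0958j - 0.2984k
q4 · q3 · q2 · q1 = 0.4158 + 0.091i + 0.8662j - 0.262k
0.4158 + 0.091i + 0.8662j - 0.262k


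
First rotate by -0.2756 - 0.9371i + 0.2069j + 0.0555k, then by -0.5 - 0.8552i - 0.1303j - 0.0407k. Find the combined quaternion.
-0.6344 + 0.7054i + 0.0181j - 0.3156k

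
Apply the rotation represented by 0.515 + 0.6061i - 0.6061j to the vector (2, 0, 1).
(-0.094, -2.094, 0.779)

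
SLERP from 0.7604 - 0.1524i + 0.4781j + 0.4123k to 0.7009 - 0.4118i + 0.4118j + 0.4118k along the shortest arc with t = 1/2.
0.7376 - 0.2848i + 0.4492j + 0.416k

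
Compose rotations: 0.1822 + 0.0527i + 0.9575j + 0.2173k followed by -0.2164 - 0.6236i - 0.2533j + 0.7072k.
0.0823 - 0.8572i - 0.0806j - 0.5019k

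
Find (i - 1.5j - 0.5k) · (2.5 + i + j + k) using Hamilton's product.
1 + 1.5i - 5.25j + 1.25k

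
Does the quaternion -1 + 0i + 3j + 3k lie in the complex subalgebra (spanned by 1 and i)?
No. The quaternion -1 + 3j + 3k has j-coefficient y = 3 and k-coefficient z = 3, not both zero, so it does not lie in the complex subalgebra spanned by 1 and i.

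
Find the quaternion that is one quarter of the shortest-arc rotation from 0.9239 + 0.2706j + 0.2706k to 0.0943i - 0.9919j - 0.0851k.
0.7891 - 0.0309i + 0.5561j + 0.259k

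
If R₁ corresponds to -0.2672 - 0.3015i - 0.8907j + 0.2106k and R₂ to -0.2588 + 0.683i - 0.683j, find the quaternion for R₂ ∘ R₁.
-0.3333 - 0.2483i + 0.2692j - 0.8688k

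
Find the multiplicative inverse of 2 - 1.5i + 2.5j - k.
0.1481 + 0.1111i - 0.1852j + 0.0741k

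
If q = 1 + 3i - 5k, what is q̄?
1 - 3i + 5k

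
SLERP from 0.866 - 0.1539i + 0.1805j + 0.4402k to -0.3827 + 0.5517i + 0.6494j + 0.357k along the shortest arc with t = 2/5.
0.8704 - 0.4189i - 0.2169j + 0.1411k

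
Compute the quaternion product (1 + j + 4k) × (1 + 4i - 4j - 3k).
17 + 17i + 13j - 3k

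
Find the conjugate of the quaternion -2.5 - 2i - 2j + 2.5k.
-2.5 + 2i + 2j - 2.5k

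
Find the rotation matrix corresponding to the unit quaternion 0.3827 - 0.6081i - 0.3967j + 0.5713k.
[[0.0325, 0.0452, -0.9984], [0.9197, -0.3923, 0.0122], [-0.3912, -0.9187, -0.0543]]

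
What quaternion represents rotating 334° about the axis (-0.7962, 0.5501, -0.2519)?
-0.9744 - 0.1791i + 0.1237j - 0.0567k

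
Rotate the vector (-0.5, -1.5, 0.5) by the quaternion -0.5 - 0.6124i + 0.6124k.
(-1.419, 0.75, -0.419)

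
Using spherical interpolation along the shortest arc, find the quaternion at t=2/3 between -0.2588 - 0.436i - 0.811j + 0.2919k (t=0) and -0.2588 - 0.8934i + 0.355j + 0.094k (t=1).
-0.3259 - 0.919i - 0.0785j + 0.2076k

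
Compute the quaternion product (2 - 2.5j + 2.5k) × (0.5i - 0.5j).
-1.25 + 2.25i + 0.25j + 1.25k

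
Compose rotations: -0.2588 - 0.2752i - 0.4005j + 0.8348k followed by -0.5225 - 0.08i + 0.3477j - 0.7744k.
0.8989 + 0.1446i + 0.3992j - 0.108k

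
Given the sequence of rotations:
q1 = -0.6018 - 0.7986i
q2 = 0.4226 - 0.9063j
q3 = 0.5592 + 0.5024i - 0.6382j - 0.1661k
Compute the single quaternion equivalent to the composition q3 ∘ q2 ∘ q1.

q2 · q1 = -0.2543 - 0.3375i + 0.5454j - 0.7238k
q3 · q2 · q1 = 0.2552 + 0.236i + 0.887j - 0.3039k
0.2552 + 0.236i + 0.887j - 0.3039k


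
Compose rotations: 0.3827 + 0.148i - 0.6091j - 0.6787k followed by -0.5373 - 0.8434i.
-0.0808 - 0.4023i - 0.2451j + 0.8784k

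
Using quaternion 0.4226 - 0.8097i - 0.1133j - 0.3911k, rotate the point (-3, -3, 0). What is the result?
(-3.547, 2.293, -0.4)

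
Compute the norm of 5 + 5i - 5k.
√75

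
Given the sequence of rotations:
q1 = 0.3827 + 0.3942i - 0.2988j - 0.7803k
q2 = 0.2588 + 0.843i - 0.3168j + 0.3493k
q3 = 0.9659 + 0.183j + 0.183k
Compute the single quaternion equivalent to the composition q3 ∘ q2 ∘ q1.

q2 · q1 = -0.0554 + 0.7762i + 0.5969j - 0.1953k
q3 · q2 · q1 = -0.127 + 0.6048i + 0.7085j - 0.3408k
-0.127 + 0.6048i + 0.7085j - 0.3408k


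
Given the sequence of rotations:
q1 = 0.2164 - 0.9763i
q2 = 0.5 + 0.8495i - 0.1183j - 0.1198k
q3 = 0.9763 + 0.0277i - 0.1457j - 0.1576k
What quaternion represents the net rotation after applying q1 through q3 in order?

q2 · q1 = 0.9376 - 0.3043i + 0.0914j - 0.1414k
q3 · q2 · q1 = 0.9148 - 0.2361i + 0.0045j - 0.3276k
0.9148 - 0.2361i + 0.0045j - 0.3276k


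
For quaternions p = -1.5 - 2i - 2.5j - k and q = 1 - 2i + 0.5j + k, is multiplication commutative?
No: pq = -3.25 - i + 0.75j - 8.5k ≠ -3.25 + 3i - 7.25j + 3.5k = qp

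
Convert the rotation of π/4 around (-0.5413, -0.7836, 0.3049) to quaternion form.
0.9239 - 0.2071i - 0.2999j + 0.1167k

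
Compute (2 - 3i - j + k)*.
2 + 3i + j - k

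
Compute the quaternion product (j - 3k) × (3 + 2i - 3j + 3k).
12 - 6i - 3j - 11k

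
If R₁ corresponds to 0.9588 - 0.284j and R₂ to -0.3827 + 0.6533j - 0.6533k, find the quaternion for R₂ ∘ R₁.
-0.1814 - 0.1855i + 0.7351j - 0.6264k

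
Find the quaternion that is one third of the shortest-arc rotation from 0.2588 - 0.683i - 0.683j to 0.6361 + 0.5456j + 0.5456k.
-0.0766 - 0.5502i - 0.7947j - 0.2445k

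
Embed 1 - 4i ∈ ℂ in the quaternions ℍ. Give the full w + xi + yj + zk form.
1 - 4i + 0j + 0k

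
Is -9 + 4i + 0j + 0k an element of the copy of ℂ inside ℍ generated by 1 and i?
Yes. The quaternion -9 + 4i has j- and k-coefficients y = z = 0, so it lies in the complex subalgebra spanned by 1 and i.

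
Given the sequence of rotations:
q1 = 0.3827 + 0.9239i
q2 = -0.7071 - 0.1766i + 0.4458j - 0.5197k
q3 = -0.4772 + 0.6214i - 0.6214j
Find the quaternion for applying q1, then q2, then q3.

q2 · q1 = -0.1074 - 0.7209i - 0.3095j - 0.6108k
q3 · q2 · q1 = 0.3069 + 0.6568i + 0.594j - 0.3488k
0.3069 + 0.6568i + 0.594j - 0.3488k


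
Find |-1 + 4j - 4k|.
√33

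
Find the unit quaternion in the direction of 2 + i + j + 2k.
0.6325 + 0.3162i + 0.3162j + 0.6325k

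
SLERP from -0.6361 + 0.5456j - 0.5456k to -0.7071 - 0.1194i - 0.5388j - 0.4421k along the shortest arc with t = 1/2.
-0.8036 - 0.0714i + 0.0041j - 0.5909k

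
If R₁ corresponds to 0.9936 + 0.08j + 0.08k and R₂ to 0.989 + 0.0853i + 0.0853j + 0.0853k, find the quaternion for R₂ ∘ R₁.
0.969 + 0.0848i + 0.1571j + 0.1707k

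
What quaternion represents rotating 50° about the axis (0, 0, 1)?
0.9063 + 0.4226k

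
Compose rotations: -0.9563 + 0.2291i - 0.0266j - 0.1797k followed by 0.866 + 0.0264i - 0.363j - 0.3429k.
-0.9055 + 0.2293i + 0.2503j + 0.2548k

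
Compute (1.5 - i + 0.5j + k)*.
1.5 + i - 0.5j - k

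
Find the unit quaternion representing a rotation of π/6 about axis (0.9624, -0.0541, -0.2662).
0.9659 + 0.2491i - 0.014j - 0.0689k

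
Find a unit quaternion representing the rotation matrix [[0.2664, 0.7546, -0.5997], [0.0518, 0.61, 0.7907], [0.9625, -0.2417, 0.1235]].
0.7071 - 0.365i - 0.5523j - 0.2485k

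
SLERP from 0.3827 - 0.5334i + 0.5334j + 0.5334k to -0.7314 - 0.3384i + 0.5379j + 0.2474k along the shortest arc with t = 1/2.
-0.2147 - 0.5367i + 0.6595j + 0.4806k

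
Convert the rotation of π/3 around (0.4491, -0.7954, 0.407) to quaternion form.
0.866 + 0.2245i - 0.3977j + 0.2035k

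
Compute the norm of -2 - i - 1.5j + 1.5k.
3.082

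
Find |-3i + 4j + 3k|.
√34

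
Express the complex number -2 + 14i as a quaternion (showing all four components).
-2 + 14i + 0j + 0k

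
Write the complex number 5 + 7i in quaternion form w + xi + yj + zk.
5 + 7i + 0j + 0k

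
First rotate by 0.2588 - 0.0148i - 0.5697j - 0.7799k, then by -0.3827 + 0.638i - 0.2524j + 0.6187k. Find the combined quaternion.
0.2491 + 0.7201i + 0.6411j + 0.0914k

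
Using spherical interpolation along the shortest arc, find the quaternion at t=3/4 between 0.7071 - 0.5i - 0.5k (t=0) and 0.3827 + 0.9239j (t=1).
0.5625 - 0.1654i + 0.793j - 0.1654k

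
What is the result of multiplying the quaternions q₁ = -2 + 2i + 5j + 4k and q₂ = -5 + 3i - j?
9 - 12i - 11j - 37k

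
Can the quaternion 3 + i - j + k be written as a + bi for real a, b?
No. The quaternion 3 + i - j + k has j-coefficient y = -1 and k-coefficient z = 1, not both zero, so it does not lie in the complex subalgebra spanned by 1 and i.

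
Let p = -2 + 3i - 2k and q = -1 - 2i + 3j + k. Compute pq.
10 + 7i - 5j + 9k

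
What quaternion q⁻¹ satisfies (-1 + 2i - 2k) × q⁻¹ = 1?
-0.1111 - 0.2222i + 0.2222k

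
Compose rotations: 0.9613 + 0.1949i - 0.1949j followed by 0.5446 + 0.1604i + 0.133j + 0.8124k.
0.5182 + 0.4187i + 0.18j + 0.7238k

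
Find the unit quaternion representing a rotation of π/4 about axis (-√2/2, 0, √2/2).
0.9239 - 0.2706i + 0.2706k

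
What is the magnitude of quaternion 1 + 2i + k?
√6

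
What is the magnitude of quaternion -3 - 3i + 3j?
√27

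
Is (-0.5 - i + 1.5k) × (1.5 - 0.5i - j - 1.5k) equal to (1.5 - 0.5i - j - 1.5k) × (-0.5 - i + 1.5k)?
No: pq = 1 + 0.25i - 1.75j + 4k ≠ 1 - 2.75i + 2.75j + 2k = qp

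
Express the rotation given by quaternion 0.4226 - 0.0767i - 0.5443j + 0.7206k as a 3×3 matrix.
[[-0.6311, -0.5256, -0.5706], [0.6925, -0.0503, -0.7196], [0.3495, -0.8493, 0.3957]]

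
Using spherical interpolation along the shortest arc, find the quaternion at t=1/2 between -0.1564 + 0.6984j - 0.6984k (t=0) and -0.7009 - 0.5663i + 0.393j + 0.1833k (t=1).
-0.5409 - 0.3573i + 0.6886j - 0.325k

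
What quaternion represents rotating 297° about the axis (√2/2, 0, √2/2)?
-0.8526 + 0.3695i + 0.3695k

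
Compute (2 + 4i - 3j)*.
2 - 4i + 3j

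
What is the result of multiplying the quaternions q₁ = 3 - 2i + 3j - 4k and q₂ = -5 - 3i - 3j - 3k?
-24 - 20i - 18j + 26k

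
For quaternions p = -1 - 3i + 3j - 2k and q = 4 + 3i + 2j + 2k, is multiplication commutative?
No: pq = 3 - 5i + 10j - 25k ≠ 3 - 25i + 10j + 5k = qp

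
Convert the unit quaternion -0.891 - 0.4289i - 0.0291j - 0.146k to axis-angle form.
axis = (-0.9447, -0.0641, -0.3216), θ = 306°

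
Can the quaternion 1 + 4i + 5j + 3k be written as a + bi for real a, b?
No. The quaternion 1 + 4i + 5j + 3k has j-coefficient y = 5 and k-coefficient z = 3, not both zero, so it does not lie in the complex subalgebra spanned by 1 and i.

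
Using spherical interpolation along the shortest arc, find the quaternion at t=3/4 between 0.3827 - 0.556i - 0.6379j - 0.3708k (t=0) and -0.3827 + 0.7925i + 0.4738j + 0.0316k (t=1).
0.3901 - 0.7467i - 0.5253j - 0.1197k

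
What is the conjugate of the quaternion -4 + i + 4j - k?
-4 - i - 4j + k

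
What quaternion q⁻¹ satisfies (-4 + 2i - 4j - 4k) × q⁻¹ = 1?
-0.0769 - 0.0385i + 0.0769j + 0.0769k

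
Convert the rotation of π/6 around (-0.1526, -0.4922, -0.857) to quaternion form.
0.9659 - 0.0395i - 0.1274j - 0.2218k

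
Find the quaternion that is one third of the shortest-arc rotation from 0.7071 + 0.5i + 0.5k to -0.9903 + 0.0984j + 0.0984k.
0.8759 + 0.358i - 0.0367j + 0.3213k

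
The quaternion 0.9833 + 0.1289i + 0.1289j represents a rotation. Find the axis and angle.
axis = (√2/2, √2/2, 0), θ = 21°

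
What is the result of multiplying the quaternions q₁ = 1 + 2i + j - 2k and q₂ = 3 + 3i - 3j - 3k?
-6 - 18k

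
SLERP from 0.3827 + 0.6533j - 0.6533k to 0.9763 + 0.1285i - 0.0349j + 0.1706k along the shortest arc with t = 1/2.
0.8632 + 0.0816i + 0.3928j - 0.3066k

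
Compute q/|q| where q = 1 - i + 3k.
0.3015 - 0.3015i + 0.9045k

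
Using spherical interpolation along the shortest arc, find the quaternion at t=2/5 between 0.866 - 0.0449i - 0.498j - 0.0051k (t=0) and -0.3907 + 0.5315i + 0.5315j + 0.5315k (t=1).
0.7424 - 0.2678i - 0.5645j - 0.2417k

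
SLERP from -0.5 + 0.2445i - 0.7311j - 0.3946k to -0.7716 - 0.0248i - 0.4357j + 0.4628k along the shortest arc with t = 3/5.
-0.7548 + 0.0974i - 0.6358j + 0.1284k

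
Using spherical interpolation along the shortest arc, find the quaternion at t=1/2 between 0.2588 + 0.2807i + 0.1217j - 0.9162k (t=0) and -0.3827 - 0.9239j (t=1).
0.4121 + 0.1803i + 0.6717j - 0.5886k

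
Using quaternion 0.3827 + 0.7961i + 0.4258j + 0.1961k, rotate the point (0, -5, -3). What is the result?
(-4.554, 3.049, -1.991)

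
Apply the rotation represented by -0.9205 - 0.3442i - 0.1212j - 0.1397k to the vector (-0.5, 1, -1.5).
(-1.118, 1.453, -0.369)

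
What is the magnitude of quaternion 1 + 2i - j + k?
√7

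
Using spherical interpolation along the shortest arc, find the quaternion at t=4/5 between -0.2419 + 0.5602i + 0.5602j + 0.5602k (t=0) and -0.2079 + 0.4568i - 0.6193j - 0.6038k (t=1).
0.1209 - 0.2585i + 0.6845j + 0.6709k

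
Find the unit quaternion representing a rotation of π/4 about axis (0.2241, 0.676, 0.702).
0.9239 + 0.0858i + 0.2587j + 0.2686k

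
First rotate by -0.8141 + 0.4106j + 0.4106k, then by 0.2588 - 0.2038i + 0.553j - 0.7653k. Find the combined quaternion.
-0.1235 + 0.7072i - 0.2603j + 0.6456k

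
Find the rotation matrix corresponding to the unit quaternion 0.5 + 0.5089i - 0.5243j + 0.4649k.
[[0.018, -0.9985, -0.0511], [-0.0687, 0.0498, -0.9964], [0.9975, 0.0214, -0.0677]]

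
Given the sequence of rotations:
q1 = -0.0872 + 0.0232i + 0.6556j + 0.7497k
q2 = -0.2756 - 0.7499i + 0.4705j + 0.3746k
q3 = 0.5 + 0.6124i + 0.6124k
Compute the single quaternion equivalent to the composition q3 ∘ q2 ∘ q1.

q2 · q1 = -0.5479 + 0.1661i + 0.3492j - 0.7418k
q3 · q2 · q1 = 0.0786 - 0.4663i + 0.7306j - 0.4926k
0.0786 - 0.4663i + 0.7306j - 0.4926k


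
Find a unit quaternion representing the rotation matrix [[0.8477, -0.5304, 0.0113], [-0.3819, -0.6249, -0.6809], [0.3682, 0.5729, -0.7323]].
0.3502 + 0.8951i - 0.2548j + 0.106k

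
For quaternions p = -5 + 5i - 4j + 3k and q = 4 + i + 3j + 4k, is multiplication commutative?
No: pq = -25 - 10i - 48j + 11k ≠ -25 + 40i - 14j - 27k = qp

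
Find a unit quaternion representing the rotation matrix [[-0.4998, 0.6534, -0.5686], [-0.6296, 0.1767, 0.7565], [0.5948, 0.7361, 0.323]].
-0.5 + 0.0102i + 0.5817j + 0.6415k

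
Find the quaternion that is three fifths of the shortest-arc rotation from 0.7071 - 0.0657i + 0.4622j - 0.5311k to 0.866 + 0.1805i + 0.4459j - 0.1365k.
0.8265 + 0.084i + 0.4662j - 0.3041k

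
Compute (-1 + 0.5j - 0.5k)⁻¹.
-0.6667 - 0.3333j + 0.3333k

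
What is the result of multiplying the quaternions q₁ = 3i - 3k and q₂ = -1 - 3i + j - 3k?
18j + 6k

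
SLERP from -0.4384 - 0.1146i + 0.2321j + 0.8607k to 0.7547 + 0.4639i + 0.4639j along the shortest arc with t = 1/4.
-0.6248 - 0.2513i + 0.0459j + 0.7378k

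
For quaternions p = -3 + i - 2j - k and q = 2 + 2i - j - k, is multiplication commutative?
No: pq = -11 - 3i - 2j + 4k ≠ -11 - 5i - 2k = qp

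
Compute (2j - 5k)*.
-2j + 5k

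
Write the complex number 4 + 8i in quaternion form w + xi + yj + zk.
4 + 8i + 0j + 0k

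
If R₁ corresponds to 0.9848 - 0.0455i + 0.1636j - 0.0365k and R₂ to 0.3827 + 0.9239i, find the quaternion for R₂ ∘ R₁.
0.4189 + 0.8924i + 0.0963j + 0.1372k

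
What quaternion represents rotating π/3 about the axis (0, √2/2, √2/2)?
0.866 + 0.3536j + 0.3536k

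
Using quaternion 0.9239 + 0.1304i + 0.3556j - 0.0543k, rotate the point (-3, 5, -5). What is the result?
(-4.473, 6.221, -0.54)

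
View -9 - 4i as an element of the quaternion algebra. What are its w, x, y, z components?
-9 - 4i + 0j + 0k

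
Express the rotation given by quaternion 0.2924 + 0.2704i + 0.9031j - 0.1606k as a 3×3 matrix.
[[-0.6828, 0.5823, 0.4413], [0.3945, 0.8022, -0.4482], [-0.615, -0.1319, -0.7774]]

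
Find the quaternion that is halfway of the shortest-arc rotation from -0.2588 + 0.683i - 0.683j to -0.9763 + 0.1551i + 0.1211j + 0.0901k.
-0.7732 + 0.5247i - 0.3518j + 0.0564k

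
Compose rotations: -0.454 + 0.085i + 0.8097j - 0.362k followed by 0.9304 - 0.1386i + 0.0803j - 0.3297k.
-0.595 + 0.3799i + 0.6387j - 0.3062k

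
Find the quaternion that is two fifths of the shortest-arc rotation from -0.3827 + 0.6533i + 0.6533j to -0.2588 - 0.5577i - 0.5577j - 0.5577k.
-0.1346 + 0.678i + 0.678j + 0.2501k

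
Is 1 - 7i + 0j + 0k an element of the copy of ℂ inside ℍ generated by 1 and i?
Yes. The quaternion 1 - 7i has j- and k-coefficients y = z = 0, so it lies in the complex subalgebra spanned by 1 and i.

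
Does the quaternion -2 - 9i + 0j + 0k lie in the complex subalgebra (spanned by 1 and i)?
Yes. The quaternion -2 - 9i has j- and k-coefficients y = z = 0, so it lies in the complex subalgebra spanned by 1 and i.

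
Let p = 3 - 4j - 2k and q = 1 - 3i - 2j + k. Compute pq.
-3 - 17i - 4j - 11k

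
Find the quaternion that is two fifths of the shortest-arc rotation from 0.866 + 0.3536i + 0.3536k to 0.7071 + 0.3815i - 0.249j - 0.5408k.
0.904 + 0.4118i - 0.1146j - 0.0126k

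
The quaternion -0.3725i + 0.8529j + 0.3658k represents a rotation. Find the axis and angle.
axis = (-0.3725, 0.8529, 0.3658), θ = π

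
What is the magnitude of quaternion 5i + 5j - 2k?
√54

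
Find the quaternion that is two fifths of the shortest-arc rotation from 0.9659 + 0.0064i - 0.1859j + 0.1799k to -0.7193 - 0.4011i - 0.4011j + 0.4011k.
0.9779 + 0.1892i + 0.0605j - 0.0646k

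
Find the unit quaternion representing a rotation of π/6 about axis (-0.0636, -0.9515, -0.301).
0.9659 - 0.0165i - 0.2463j - 0.0779k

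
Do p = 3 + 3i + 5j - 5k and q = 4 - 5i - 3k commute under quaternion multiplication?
No: pq = 12 - 18i + 54j - 4k ≠ 12 + 12i - 14j - 54k = qp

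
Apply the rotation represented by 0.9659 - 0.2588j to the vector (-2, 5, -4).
(0.268, 5, -4.464)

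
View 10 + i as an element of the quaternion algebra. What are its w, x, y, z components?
10 + i + 0j + 0k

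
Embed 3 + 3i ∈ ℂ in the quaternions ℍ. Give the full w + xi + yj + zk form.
3 + 3i + 0j + 0k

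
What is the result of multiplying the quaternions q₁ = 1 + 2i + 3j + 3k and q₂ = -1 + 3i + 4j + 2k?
-25 - 5i + 6j - 2k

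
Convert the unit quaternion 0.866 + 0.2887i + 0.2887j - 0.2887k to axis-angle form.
axis = (√3/3, √3/3, -√3/3), θ = π/3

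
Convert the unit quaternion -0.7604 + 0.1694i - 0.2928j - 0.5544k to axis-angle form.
axis = (0.2608, -0.4508, -0.8536), θ = 279°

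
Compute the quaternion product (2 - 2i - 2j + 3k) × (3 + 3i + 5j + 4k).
10 - 23i + 21j + 13k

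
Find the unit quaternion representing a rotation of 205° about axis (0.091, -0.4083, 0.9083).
-0.2164 + 0.0888i - 0.3986j + 0.8868k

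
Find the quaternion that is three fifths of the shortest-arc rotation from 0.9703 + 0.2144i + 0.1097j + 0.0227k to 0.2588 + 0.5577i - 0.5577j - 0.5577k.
0.6811 + 0.5122i - 0.3472j - 0.3915k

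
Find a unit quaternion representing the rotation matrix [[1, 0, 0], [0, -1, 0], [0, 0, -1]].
i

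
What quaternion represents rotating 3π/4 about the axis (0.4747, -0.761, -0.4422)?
0.3827 + 0.4386i - 0.7031j - 0.4085k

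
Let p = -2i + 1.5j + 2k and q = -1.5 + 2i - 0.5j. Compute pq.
4.75 + 4i + 1.75j - 5k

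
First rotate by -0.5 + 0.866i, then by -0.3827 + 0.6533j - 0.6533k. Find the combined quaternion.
0.1913 - 0.3314i - 0.8924j - 0.2391k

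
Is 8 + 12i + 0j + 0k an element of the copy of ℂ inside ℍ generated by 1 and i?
Yes. The quaternion 8 + 12i has j- and k-coefficients y = z = 0, so it lies in the complex subalgebra spanned by 1 and i.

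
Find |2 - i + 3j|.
√14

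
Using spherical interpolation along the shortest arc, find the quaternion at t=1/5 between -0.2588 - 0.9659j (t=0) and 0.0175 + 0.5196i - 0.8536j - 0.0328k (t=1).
-0.2081 + 0.1104i - 0.9718j - 0.007k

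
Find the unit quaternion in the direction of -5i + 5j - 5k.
-0.5774i + 0.5774j - 0.5774k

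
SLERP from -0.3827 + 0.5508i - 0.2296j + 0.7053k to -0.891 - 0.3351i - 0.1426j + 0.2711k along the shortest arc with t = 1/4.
-0.6006 + 0.3557i - 0.2371j + 0.6757k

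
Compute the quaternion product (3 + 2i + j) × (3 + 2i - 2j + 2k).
7 + 14i - 7j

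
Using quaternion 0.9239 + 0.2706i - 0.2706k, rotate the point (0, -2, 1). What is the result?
(-1.146, -1.914, -0.146)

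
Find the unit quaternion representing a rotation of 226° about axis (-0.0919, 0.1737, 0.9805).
-0.3907 - 0.0846i + 0.1599j + 0.9026k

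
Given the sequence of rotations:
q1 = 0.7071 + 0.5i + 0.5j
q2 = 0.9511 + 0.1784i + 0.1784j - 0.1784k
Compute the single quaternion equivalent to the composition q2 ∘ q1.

q2 · q1 = 0.4941 + 0.6909i + 0.5125j - 0.1261k
0.4941 + 0.6909i + 0.5125j - 0.1261k


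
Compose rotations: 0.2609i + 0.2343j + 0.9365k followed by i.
-0.2609 - 0.9365j + 0.2343k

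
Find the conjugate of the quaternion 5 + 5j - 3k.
5 - 5j + 3k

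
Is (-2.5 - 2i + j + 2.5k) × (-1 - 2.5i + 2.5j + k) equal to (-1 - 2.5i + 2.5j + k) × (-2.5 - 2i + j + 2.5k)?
No: pq = -7.5 + 3i - 11.5j - 7.5k ≠ -7.5 + 13.5i - 3j - 2.5k = qp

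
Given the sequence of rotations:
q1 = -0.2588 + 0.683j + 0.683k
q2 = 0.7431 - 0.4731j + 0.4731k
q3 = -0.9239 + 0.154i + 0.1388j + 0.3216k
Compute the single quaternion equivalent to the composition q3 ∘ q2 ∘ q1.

q2 · q1 = -0.1923 - 0.6463i + 0.63j + 0.3851k
q3 · q2 · q1 = 0.0659 + 0.4183i - 0.8759j - 0.2309k
0.0659 + 0.4183i - 0.8759j - 0.2309k


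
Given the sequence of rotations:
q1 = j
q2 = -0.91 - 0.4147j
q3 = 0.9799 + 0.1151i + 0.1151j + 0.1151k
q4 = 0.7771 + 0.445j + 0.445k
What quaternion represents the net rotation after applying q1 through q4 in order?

q2 · q1 = 0.4147 - 0.91j
q3 · q2 · q1 = 0.5111 + 0.1525i - 0.844j - 0.057k
q4 · q3 · q2 · q1 = 0.7981 + 0.4687i - 0.3606j + 0.1153k
0.7981 + 0.4687i - 0.3606j + 0.1153k


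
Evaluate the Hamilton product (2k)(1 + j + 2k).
-4 - 2i + 2k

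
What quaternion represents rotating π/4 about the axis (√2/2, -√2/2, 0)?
0.9239 + 0.2706i - 0.2706j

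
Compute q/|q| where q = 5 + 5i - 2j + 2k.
0.6565 + 0.6565i - 0.2626j + 0.2626k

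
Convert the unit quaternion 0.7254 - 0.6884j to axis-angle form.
axis = (0, -1, 0), θ = 87°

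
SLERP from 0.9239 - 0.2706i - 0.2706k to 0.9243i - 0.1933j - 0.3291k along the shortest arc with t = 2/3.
0.4237 - 0.88i + 0.1581j + 0.1451k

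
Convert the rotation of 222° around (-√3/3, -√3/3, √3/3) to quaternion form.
-0.3584 - 0.539i - 0.539j + 0.539k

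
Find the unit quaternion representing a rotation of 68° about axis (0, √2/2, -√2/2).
0.829 + 0.3954j - 0.3954k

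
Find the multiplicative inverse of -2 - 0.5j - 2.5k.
-0.1905 + 0.0476j + 0.2381k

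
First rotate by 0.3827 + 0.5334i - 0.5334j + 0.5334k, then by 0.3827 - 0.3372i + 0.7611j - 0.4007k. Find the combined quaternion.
0.946 + 0.2673i + 0.0533j - 0.1753k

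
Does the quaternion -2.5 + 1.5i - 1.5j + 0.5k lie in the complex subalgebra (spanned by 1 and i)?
No. The quaternion -2.5 + 1.5i - 1.5j + 0.5k has j-coefficient y = -1.5 and k-coefficient z = 0.5, not both zero, so it does not lie in the complex subalgebra spanned by 1 and i.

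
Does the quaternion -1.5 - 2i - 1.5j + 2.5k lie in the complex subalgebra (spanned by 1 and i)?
No. The quaternion -1.5 - 2i - 1.5j + 2.5k has j-coefficient y = -1.5 and k-coefficient z = 2.5, not both zero, so it does not lie in the complex subalgebra spanned by 1 and i.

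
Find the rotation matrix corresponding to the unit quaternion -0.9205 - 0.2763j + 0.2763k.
[[0.6946, 0.5087, 0.5087], [-0.5087, 0.8473, -0.1527], [-0.5087, -0.1527, 0.8473]]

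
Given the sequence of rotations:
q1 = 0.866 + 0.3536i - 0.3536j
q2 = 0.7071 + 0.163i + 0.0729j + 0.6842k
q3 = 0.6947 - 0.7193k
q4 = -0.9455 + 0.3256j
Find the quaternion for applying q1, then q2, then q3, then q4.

q2 · q1 = 0.5805 + 0.6331i + 0.055j + 0.5091k
q3 · q2 · q1 = 0.7695 + 0.4794i - 0.4172j - 0.0639k
q4 · q3 · q2 · q1 = -0.5917 - 0.4741i + 0.645j - 0.0957k
-0.5917 - 0.4741i + 0.645j - 0.0957k


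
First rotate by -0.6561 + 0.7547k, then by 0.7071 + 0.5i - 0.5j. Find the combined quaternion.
-0.4639 - 0.7054i - 0.0493j + 0.5336k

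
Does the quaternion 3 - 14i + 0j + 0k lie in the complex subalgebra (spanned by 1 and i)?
Yes. The quaternion 3 - 14i has j- and k-coefficients y = z = 0, so it lies in the complex subalgebra spanned by 1 and i.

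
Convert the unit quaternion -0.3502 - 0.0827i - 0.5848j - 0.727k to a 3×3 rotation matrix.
[[-0.741, -0.4125, 0.5298], [0.6059, -0.0707, 0.7924], [-0.2893, 0.9082, 0.3023]]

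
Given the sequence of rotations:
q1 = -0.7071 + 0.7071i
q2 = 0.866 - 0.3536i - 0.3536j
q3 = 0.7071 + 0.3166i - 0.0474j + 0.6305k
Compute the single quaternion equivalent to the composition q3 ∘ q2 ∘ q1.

q2 · q1 = -0.3623 + 0.8624i + 0.25j + 0.25k
q3 · q2 · q1 = -0.675 + 0.3256i + 0.6585j + 0.0684k
-0.675 + 0.3256i + 0.6585j + 0.0684k


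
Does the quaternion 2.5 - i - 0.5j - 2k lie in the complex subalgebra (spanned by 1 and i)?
No. The quaternion 2.5 - i - 0.5j - 2k has j-coefficient y = -0.5 and k-coefficient z = -2, not both zero, so it does not lie in the complex subalgebra spanned by 1 and i.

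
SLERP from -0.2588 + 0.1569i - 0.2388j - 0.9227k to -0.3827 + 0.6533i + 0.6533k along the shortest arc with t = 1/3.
-0.0398 - 0.149i - 0.1819j - 0.9712k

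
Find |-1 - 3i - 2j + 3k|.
√23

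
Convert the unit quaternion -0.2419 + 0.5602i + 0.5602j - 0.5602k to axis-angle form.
axis = (√3/3, √3/3, -√3/3), θ = 208°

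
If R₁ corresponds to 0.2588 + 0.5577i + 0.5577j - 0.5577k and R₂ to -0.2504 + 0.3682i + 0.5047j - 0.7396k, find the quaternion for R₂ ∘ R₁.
-0.9641 + 0.0866i - 0.2162j - 0.1279k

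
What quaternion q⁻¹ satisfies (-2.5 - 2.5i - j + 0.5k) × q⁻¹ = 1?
-0.1818 + 0.1818i + 0.0727j - 0.0364k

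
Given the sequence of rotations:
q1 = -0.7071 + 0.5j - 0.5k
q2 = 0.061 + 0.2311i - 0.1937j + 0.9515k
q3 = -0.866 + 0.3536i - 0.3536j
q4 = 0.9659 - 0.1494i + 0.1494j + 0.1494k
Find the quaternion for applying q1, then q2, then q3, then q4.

q2 · q1 = 0.5295 - 0.5423i + 0.283j - 0.5878k
q3 · q2 · q1 = -0.1667 + 0.8647i - 0.2245j + 0.4173k
q4 · q3 · q2 · q1 = -0.0606 + 0.956i - 0.0502j + 0.2825k
-0.0606 + 0.956i - 0.0502j + 0.2825k


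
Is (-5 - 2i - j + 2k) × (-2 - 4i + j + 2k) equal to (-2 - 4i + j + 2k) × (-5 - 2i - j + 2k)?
No: pq = -1 + 20i - 7j - 20k ≠ -1 + 28i + j - 8k = qp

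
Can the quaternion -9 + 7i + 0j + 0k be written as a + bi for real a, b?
Yes. The quaternion -9 + 7i has j- and k-coefficients y = z = 0, so it lies in the complex subalgebra spanned by 1 and i.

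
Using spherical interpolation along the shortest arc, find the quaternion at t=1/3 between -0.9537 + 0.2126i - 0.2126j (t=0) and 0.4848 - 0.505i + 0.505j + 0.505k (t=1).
-0.8582 + 0.3381i - 0.3381j - 0.1868k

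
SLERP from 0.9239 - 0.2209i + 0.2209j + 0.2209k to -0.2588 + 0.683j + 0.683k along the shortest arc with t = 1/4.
0.7422 - 0.2003i + 0.4522j + 0.4522k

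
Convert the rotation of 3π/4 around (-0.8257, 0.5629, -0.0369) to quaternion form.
0.3827 - 0.7628i + 0.5201j - 0.0341k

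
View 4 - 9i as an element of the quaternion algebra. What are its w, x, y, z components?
4 - 9i + 0j + 0k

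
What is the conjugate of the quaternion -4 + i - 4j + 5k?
-4 - i + 4j - 5k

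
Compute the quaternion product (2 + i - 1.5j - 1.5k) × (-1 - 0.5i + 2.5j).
2.25 + 1.75i + 7.25j + 3.25k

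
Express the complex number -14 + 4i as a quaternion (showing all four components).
-14 + 4i + 0j + 0k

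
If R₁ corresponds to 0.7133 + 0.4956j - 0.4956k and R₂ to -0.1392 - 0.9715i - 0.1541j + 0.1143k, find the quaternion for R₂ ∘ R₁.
0.0337 - 0.6732i - 0.6604j - 0.331k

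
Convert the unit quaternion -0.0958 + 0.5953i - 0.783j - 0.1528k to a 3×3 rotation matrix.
[[-0.2729, -0.9615, -0.0319], [-0.903, 0.2445, 0.3533], [-0.3319, 0.1252, -0.9349]]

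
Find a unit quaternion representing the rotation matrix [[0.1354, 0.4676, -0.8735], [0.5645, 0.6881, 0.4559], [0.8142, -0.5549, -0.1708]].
0.6428 - 0.3931i - 0.6564j + 0.0377k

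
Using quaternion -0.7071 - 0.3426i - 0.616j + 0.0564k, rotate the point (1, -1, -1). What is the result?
(-1.1, 0.137, -1.331)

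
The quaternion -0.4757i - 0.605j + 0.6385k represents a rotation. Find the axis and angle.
axis = (-0.4757, -0.605, 0.6385), θ = π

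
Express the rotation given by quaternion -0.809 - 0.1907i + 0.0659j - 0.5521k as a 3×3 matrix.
[[0.3817, -0.9184, 0.1039], [0.8682, 0.3176, -0.3813], [0.3172, 0.2358, 0.9186]]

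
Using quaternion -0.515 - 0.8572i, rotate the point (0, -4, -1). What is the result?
(0, 2.761, -3.062)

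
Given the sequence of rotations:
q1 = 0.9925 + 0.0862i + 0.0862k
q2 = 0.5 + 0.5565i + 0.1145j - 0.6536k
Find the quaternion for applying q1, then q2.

q2 · q1 = 0.5046 + 0.6053i + 0.0093j - 0.6155k
0.5046 + 0.6053i + 0.0093j - 0.6155k


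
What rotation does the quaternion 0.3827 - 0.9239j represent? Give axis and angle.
axis = (0, -1, 0), θ = 3π/4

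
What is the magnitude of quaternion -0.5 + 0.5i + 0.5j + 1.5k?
√3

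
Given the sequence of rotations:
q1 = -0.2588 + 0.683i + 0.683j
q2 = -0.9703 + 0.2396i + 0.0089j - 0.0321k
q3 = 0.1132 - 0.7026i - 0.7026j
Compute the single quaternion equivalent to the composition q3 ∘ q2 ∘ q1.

q2 · q1 = 0.0814 - 0.7028i - 0.6869j + 0.1659k
q3 · q2 · q1 = -0.9672 - 0.2533i - 0.0184j + 0.0076k
-0.9672 - 0.2533i - 0.0184j + 0.0076k


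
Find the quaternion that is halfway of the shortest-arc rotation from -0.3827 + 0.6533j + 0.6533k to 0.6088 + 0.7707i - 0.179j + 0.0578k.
-0.612 - 0.4757i + 0.5138j + 0.3676k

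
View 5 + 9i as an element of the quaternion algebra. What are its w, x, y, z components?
5 + 9i + 0j + 0k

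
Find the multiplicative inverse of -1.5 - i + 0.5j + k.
-0.3333 + 0.2222i - 0.1111j - 0.2222k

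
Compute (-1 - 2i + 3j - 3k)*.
-1 + 2i - 3j + 3k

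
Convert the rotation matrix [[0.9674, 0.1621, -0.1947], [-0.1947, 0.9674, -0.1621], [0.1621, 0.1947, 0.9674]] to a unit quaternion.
0.9877 + 0.0903i - 0.0903j - 0.0903k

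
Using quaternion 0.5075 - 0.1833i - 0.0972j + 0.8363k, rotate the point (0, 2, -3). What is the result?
(-0.411, -1.002, -3.439)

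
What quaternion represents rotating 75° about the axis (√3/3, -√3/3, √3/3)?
0.7934 + 0.3515i - 0.3515j + 0.3515k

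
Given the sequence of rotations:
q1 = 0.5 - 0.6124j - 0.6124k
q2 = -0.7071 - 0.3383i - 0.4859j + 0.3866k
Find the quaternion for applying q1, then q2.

q2 · q1 = -0.4144 + 0.3652i - 0.0171j + 0.8335k
-0.4144 + 0.3652i - 0.0171j + 0.8335k


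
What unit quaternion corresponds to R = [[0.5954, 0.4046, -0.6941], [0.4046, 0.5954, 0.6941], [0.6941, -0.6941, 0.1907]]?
0.7716 - 0.4498i - 0.4498j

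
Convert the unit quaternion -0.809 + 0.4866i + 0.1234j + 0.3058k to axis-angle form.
axis = (0.8278, 0.2099, 0.5202), θ = 288°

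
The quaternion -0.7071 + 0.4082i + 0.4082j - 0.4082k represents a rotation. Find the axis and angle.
axis = (√3/3, √3/3, -√3/3), θ = 3π/2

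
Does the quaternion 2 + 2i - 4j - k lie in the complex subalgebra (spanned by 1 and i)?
No. The quaternion 2 + 2i - 4j - k has j-coefficient y = -4 and k-coefficient z = -1, not both zero, so it does not lie in the complex subalgebra spanned by 1 and i.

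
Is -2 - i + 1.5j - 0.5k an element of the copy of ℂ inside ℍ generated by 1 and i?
No. The quaternion -2 - i + 1.5j - 0.5k has j-coefficient y = 1.5 and k-coefficient z = -0.5, not both zero, so it does not lie in the complex subalgebra spanned by 1 and i.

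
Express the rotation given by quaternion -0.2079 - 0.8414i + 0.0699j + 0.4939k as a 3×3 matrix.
[[0.5024, 0.0877, -0.8602], [-0.323, -0.9038, -0.2808], [-0.8021, 0.4189, -0.4257]]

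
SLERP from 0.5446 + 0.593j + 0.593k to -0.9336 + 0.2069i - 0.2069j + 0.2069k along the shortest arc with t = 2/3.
0.9059 - 0.1532i + 0.3867j + 0.0802k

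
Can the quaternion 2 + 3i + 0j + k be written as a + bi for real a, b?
No. The quaternion 2 + 3i + k has j-coefficient y = 0 and k-coefficient z = 1, not both zero, so it does not lie in the complex subalgebra spanned by 1 and i.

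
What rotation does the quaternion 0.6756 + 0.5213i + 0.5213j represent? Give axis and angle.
axis = (√2/2, √2/2, 0), θ = 95°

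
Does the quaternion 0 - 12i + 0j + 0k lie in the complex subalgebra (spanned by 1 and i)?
Yes. The quaternion -12i has j- and k-coefficients y = z = 0, so it lies in the complex subalgebra spanned by 1 and i.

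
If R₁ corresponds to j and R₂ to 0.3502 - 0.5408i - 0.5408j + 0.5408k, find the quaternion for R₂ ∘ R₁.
0.5408 - 0.5408i + 0.3502j - 0.5408k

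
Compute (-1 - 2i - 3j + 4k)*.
-1 + 2i + 3j - 4k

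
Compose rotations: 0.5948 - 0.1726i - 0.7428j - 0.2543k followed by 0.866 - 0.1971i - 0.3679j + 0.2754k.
0.2778 + 0.0314i - 0.9597j + 0.0265k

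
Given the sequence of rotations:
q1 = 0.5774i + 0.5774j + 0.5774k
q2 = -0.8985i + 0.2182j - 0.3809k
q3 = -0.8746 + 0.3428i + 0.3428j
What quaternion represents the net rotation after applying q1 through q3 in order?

q2 · q1 = 0.6127 + 0.3459i + 0.2989j - 0.6448k
q3 · q2 · q1 = -0.7569 - 0.3135i + 0.1697j + 0.5478k
-0.7569 - 0.3135i + 0.1697j + 0.5478k


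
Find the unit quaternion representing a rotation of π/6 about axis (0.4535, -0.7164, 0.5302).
0.9659 + 0.1174i - 0.1854j + 0.1372k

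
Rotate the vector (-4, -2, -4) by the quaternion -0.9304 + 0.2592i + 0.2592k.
(-4.965, -1.463, -3.035)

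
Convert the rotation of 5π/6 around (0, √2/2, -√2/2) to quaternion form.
0.2588 + 0.683j - 0.683k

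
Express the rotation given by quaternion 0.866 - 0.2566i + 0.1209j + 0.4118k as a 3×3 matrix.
[[0.6316, -0.7753, -0.0019], [0.6512, 0.5292, 0.544], [-0.4207, -0.3449, 0.8391]]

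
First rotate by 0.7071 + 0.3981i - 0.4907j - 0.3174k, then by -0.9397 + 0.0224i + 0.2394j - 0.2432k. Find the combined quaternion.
-0.6331 - 0.5536i + 0.5407j + 0.02k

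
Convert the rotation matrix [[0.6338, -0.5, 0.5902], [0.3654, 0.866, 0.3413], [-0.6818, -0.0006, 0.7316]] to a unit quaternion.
0.8988 - 0.0951i + 0.3538j + 0.2407k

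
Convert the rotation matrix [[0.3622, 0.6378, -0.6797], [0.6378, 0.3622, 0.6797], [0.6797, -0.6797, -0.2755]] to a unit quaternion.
0.6019 - 0.5647i - 0.5647j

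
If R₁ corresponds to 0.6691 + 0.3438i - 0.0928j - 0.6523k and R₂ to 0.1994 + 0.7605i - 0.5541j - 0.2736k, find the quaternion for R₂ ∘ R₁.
-0.3579 + 0.9135i + 0.0128j - 0.1932k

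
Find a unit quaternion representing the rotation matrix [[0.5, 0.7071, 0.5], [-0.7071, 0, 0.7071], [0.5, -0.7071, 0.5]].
0.7071 - 0.5i - 0.5k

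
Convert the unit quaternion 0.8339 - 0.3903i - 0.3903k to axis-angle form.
axis = (-√2/2, 0, -√2/2), θ = 67°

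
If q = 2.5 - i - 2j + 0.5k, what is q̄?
2.5 + i + 2j - 0.5k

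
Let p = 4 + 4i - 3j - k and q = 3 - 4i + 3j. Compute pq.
37 - i + 7j - 3k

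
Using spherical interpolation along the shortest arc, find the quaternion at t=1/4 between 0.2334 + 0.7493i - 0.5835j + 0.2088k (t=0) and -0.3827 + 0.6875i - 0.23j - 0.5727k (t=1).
0.0756 + 0.8299i - 0.5527j - 0.0029k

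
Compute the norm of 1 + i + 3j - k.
√12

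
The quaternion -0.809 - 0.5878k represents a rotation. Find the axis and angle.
axis = (0, 0, -1), θ = 288°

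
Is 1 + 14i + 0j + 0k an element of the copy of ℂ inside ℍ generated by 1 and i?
Yes. The quaternion 1 + 14i has j- and k-coefficients y = z = 0, so it lies in the complex subalgebra spanned by 1 and i.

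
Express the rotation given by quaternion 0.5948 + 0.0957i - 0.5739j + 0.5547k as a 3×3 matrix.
[[-0.2741, -0.7697, -0.5765], [0.55, 0.3663, -0.7505], [0.7889, -0.5228, 0.323]]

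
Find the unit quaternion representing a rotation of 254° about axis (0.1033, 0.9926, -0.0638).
-0.6018 + 0.0825i + 0.7927j - 0.051k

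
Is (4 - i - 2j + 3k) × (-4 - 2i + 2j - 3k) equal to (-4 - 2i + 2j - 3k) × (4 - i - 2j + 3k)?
No: pq = -5 - 4i + 7j - 30k ≠ -5 - 4i + 25j - 18k = qp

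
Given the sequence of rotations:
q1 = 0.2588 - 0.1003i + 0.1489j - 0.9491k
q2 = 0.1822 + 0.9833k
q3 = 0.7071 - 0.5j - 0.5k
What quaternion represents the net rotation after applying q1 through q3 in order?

q2 · q1 = 0.9804 - 0.1647i - 0.0715j + 0.0816k
q3 · q2 · q1 = 0.6983 - 0.193i - 0.4584j - 0.5149k
0.6983 - 0.193i - 0.4584j - 0.5149k


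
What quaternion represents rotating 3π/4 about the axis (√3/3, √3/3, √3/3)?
0.3827 + 0.5334i + 0.5334j + 0.5334k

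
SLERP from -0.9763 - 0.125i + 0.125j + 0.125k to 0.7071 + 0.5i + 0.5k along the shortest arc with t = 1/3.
-0.9532 - 0.2728i + 0.0887j - 0.0954k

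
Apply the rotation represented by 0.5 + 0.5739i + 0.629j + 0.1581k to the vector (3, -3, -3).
(-3.647, 2.891, -2.311)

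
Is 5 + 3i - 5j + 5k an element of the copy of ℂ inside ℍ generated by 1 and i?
No. The quaternion 5 + 3i - 5j + 5k has j-coefficient y = -5 and k-coefficient z = 5, not both zero, so it does not lie in the complex subalgebra spanned by 1 and i.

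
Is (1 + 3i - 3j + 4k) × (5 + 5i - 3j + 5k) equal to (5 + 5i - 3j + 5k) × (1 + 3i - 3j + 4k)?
No: pq = -39 + 17i - 13j + 31k ≠ -39 + 23i - 23j + 19k = qp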